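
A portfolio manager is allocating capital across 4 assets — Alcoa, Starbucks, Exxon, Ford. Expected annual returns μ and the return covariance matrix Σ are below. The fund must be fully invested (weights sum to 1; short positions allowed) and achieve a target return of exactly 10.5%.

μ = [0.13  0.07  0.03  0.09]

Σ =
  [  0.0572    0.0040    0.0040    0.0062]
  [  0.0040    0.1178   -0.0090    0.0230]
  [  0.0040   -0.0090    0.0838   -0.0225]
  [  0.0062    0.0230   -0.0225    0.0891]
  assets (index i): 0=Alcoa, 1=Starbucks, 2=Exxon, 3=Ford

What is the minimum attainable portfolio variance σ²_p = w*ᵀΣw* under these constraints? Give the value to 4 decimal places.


u=Σ⁻¹μ = [2.1103  0.3882  0.5405  0.8995]
v=Σ⁻¹𝟙 = [14.6071  6.7543  15.2690  12.3192]
a=μᵀu=0.398685  b=𝟙ᵀu=3.938522  c=𝟙ᵀv=48.949574  D=ac−b²=4.003488
λ₁=(c·0.105−b)/D = (48.949574·0.105−3.938522)/4.003488 = 0.300034
λ₂=(a−b·0.105)/D = (0.398685−3.938522·0.105)/4.003488 = -0.003712
w* = 0.300034·u + -0.003712·v:
  w_0 = 0.300034·2.1103 + -0.003712·14.6071 = 0.5789  (Alcoa)
  w_1 = 0.300034·0.3882 + -0.003712·6.7543 = 0.0914  (Starbucks)
  w_2 = 0.300034·0.5405 + -0.003712·15.2690 = 0.1055  (Exxon)
  w_3 = 0.300034·0.8995 + -0.003712·12.3192 = 0.2242  (Ford)
Σw_i=1.0000  μᵀw=0.1050
σ²=wᵀΣw=λ₁·μ_p+λ₂ = 0.300034·0.105 + -0.003712 = 0.027792 ≈ 0.0278

0.0278


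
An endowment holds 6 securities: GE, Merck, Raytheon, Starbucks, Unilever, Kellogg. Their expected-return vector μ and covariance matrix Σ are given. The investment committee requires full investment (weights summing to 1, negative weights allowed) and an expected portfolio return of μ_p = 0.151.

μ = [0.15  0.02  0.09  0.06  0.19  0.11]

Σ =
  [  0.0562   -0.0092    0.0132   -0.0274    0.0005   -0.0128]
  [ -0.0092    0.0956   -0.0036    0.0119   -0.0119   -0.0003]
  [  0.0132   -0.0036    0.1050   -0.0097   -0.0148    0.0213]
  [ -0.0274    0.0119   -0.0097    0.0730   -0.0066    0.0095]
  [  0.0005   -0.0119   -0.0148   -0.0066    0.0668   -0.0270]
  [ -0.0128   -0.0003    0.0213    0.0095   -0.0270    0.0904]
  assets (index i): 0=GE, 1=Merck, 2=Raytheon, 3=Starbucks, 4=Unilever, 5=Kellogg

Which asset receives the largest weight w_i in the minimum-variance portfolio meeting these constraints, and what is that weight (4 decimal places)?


g=Σ⁻¹μ = [4.4763  0.9219  0.6217  2.4772  4.4836  2.7860]
h=Σ⁻¹𝟙 = [35.1992  14.7486  8.0402  25.6184  29.9086  20.4411]
a=μᵀg=2.052818  b=𝟙ᵀg=15.766720  c=𝟙ᵀh=133.956004  D=ac−b²=26.397820
λ₁=(c·0.151−b)/D = (133.956004·0.151−15.766720)/26.397820 = 0.168977
λ₂=(a−b·0.151)/D = (2.052818−15.766720·0.151)/26.397820 = -0.012424
w* = 0.168977·g + -0.012424·h:
  w_0 = 0.168977·4.4763 + -0.012424·35.1992 = 0.3191  (GE)
  w_1 = 0.168977·0.9219 + -0.012424·14.7486 = -0.0275  (Merck)
  w_2 = 0.168977·0.6217 + -0.012424·8.0402 = 0.0052  (Raytheon)
  w_3 = 0.168977·2.4772 + -0.012424·25.6184 = 0.1003  (Starbucks)
  w_4 = 0.168977·4.4836 + -0.012424·29.9086 = 0.3861  (Unilever)
  w_5 = 0.168977·2.7860 + -0.012424·20.4411 = 0.2168  (Kellogg)
Σw_i=1.0000  μᵀw=0.1510
σ²=wᵀΣw=λ₁·μ_p+λ₂ = 0.168977·0.151 + -0.012424 = 0.013092 ≈ 0.0131

Unilever (0.3861)


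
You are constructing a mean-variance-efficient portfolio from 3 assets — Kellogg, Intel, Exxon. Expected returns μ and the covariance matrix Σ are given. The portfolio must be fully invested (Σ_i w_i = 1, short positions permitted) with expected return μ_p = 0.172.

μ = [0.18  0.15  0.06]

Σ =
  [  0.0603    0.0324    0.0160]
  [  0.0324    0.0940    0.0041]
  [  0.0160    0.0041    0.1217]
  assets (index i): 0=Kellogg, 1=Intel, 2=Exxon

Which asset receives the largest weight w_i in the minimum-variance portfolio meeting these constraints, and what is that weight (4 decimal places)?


Kellogg (0.7826)

u=Σ⁻¹μ = [2.5723  0.7034  0.1311]
v=Σ⁻¹𝟙 = [11.4078  6.4227  6.5008]
a=μᵀu=0.576397  b=𝟙ᵀu=3.406860  c=𝟙ᵀv=24.331283  D=ac−b²=2.417793
λ₁=(c·0.172−b)/D = (24.331283·0.172−3.406860)/2.417793 = 0.321831
λ₂=(a−b·0.172)/D = (0.576397−3.406860·0.172)/2.417793 = -0.003963
w* = 0.321831·u + -0.003963·v:
  w_0 = 0.321831·2.5723 + -0.003963·11.4078 = 0.7826  (Kellogg)
  w_1 = 0.321831·0.7034 + -0.003963·6.4227 = 0.2009  (Intel)
  w_2 = 0.321831·0.1311 + -0.003963·6.5008 = 0.0164  (Exxon)
Σw_i=1.0000  μᵀw=0.1720
σ²=wᵀΣw=λ₁·μ_p+λ₂ = 0.321831·0.172 + -0.003963 = 0.051392 ≈ 0.0514


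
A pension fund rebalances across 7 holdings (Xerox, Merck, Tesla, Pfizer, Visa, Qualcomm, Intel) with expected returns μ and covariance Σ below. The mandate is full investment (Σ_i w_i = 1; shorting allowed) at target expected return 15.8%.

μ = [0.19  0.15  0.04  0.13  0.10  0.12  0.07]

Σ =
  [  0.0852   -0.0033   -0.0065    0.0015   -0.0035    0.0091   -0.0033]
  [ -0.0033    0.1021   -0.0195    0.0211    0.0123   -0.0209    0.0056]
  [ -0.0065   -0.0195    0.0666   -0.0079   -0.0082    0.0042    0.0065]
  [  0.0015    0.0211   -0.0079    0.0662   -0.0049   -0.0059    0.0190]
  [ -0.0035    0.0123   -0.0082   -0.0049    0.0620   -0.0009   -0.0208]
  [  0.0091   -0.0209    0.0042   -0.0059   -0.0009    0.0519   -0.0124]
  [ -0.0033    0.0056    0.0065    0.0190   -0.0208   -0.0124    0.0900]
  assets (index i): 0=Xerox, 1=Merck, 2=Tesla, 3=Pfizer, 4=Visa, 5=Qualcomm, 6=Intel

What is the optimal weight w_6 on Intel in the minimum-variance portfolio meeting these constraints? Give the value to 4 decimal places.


-0.0124

p=Σ⁻¹μ = [2.1957  1.7873  1.4834  1.6019  2.1581  3.0377  1.2190]
q=Σ⁻¹𝟙 = [12.4237  13.3269  21.3705  12.7465  23.6323  26.3103  15.5897]
a=μᵀp=1.618529  b=𝟙ᵀp=13.483165  c=𝟙ᵀq=125.400030  D=ac−b²=21.167825
λ₁=(c·0.158−b)/D = (125.400030·0.158−13.483165)/21.167825 = 0.299041
λ₂=(a−b·0.158)/D = (1.618529−13.483165·0.158)/21.167825 = -0.024179
w* = 0.299041·p + -0.024179·q:
  w_0 = 0.299041·2.1957 + -0.024179·12.4237 = 0.3562  (Xerox)
  w_1 = 0.299041·1.7873 + -0.024179·13.3269 = 0.2123  (Merck)
  w_2 = 0.299041·1.4834 + -0.024179·21.3705 = -0.0731  (Tesla)
  w_3 = 0.299041·1.6019 + -0.024179·12.7465 = 0.1708  (Pfizer)
  w_4 = 0.299041·2.1581 + -0.024179·23.6323 = 0.0740  (Visa)
  w_5 = 0.299041·3.0377 + -0.024179·26.3103 = 0.2722  (Qualcomm)
  w_6 = 0.299041·1.2190 + -0.024179·15.5897 = -0.0124  (Intel)
Σw_i=1.0000  μᵀw=0.1580
σ²=wᵀΣw=λ₁·μ_p+λ₂ = 0.299041·0.158 + -0.024179 = 0.023070 ≈ 0.0231


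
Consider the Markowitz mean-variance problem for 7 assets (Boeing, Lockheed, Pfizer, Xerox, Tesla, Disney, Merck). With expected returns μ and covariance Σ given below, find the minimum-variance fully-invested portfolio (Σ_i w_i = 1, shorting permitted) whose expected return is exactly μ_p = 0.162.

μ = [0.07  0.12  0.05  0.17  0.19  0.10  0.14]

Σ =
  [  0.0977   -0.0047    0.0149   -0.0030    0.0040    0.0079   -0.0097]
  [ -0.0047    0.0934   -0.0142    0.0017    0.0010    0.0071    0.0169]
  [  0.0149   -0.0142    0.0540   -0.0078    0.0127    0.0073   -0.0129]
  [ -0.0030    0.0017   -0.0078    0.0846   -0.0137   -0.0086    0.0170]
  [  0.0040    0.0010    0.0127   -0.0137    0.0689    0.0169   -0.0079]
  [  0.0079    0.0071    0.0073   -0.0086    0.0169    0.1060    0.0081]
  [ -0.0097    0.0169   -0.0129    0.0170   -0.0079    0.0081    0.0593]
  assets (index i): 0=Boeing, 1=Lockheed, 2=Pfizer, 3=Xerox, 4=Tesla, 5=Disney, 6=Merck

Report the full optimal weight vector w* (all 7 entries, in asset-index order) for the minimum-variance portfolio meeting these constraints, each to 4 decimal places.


0.0496  0.0768  0.0012  0.2532  0.3977  0.0092  0.2124

p=Σ⁻¹μ = [0.7384  0.9944  1.0504  2.2093  3.1307  0.2634  2.1745]
q=Σ⁻¹𝟙 = [8.7491  10.5153  21.1609  12.9855  13.5024  4.1911  17.4047]
a=μᵀp=1.524724  b=𝟙ᵀp=10.561077  c=𝟙ᵀq=88.509014  D=ac−b²=23.415437
λ₁=(c·0.162−b)/D = (88.509014·0.162−10.561077)/23.415437 = 0.161320
λ₂=(a−b·0.162)/D = (1.524724−10.561077·0.162)/23.415437 = -0.007951
w* = 0.161320·p + -0.007951·q:
  w_0 = 0.161320·0.7384 + -0.007951·8.7491 = 0.0496  (Boeing)
  w_1 = 0.161320·0.9944 + -0.007951·10.5153 = 0.0768  (Lockheed)
  w_2 = 0.161320·1.0504 + -0.007951·21.1609 = 0.0012  (Pfizer)
  w_3 = 0.161320·2.2093 + -0.007951·12.9855 = 0.2532  (Xerox)
  w_4 = 0.161320·3.1307 + -0.007951·13.5024 = 0.3977  (Tesla)
  w_5 = 0.161320·0.2634 + -0.007951·4.1911 = 0.0092  (Disney)
  w_6 = 0.161320·2.1745 + -0.007951·17.4047 = 0.2124  (Merck)
Σw_i=1.0000  μᵀw=0.1620
σ²=wᵀΣw=λ₁·μ_p+λ₂ = 0.161320·0.162 + -0.007951 = 0.018183 ≈ 0.0182


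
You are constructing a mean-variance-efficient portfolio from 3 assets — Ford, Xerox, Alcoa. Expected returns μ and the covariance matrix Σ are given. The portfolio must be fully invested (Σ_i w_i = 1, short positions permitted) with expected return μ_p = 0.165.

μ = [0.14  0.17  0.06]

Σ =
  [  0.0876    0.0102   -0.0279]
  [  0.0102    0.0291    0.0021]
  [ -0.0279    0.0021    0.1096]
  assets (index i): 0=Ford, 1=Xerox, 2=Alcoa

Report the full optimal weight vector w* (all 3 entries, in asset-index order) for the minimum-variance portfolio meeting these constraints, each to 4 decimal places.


u=Σ⁻¹μ = [1.2139  5.3620  0.7537]
v=Σ⁻¹𝟙 = [11.6584  29.4459  11.5277]
a=μᵀu=1.126714  b=𝟙ᵀu=7.329640  c=𝟙ᵀv=52.631966  D=ac−b²=5.577557
λ₁=(c·0.165−b)/D = (52.631966·0.165−7.329640)/5.577557 = 0.242872
λ₂=(a−b·0.165)/D = (1.126714−7.329640·0.165)/5.577557 = -0.014823
w* = 0.242872·u + -0.014823·v:
  w_0 = 0.242872·1.2139 + -0.014823·11.6584 = 0.1220  (Ford)
  w_1 = 0.242872·5.3620 + -0.014823·29.4459 = 0.8658  (Xerox)
  w_2 = 0.242872·0.7537 + -0.014823·11.5277 = 0.0122  (Alcoa)
Σw_i=1.0000  μᵀw=0.1650
σ²=wᵀΣw=λ₁·μ_p+λ₂ = 0.242872·0.165 + -0.014823 = 0.025251 ≈ 0.0253

0.1220  0.8658  0.0122


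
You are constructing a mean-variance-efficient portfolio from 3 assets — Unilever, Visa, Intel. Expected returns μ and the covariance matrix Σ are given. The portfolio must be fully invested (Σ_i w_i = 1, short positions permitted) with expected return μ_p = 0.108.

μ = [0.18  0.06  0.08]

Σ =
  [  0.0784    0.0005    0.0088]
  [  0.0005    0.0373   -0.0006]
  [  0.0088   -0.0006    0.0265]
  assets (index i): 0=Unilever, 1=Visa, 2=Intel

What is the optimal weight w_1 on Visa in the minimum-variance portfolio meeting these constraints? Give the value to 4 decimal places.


x=Σ⁻¹μ = [2.0178  1.6199  2.3855]
y=Σ⁻¹𝟙 = [8.5967  27.2654  35.4984]
a=μᵀx=0.651241  b=𝟙ᵀx=6.023206  c=𝟙ᵀy=71.360560  D=ac−b²=10.193944
λ₁=(c·0.108−b)/D = (71.360560·0.108−6.023206)/10.193944 = 0.165170
λ₂=(a−b·0.108)/D = (0.651241−6.023206·0.108)/10.193944 = 0.000072
w* = 0.165170·x + 0.000072·y:
  w_0 = 0.165170·2.0178 + 0.000072·8.5967 = 0.3339  (Unilever)
  w_1 = 0.165170·1.6199 + 0.000072·27.2654 = 0.2695  (Visa)
  w_2 = 0.165170·2.3855 + 0.000072·35.4984 = 0.3966  (Intel)
Σw_i=1.0000  μᵀw=0.1080
σ²=wᵀΣw=λ₁·μ_p+λ₂ = 0.165170·0.108 + 0.000072 = 0.017910 ≈ 0.0179

0.2695


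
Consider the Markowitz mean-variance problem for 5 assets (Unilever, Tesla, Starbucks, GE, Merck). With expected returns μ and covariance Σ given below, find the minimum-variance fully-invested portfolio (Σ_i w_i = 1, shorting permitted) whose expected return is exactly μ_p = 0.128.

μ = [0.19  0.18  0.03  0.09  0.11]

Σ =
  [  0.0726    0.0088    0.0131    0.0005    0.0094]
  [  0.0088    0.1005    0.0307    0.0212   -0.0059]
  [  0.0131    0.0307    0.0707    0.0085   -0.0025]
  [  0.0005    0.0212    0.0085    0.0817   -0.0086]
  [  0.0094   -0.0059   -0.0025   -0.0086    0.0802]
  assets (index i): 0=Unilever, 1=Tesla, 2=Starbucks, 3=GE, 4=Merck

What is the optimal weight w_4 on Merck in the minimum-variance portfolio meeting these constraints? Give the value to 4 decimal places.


0.2639

u=Σ⁻¹μ = [2.3842  1.7287  -0.8260  0.8597  1.2857]
v=Σ⁻¹𝟙 = [9.7286  4.5823  9.4479  11.3960  13.1822]
a=μᵀu=0.958192  b=𝟙ᵀu=5.432360  c=𝟙ᵀv=48.336979  D=ac−b²=16.805551
λ₁=(c·0.128−b)/D = (48.336979·0.128−5.432360)/16.805551 = 0.044912
λ₂=(a−b·0.128)/D = (0.958192−5.432360·0.128)/16.805551 = 0.015641
w* = 0.044912·u + 0.015641·v:
  w_0 = 0.044912·2.3842 + 0.015641·9.7286 = 0.2592  (Unilever)
  w_1 = 0.044912·1.7287 + 0.015641·4.5823 = 0.1493  (Tesla)
  w_2 = 0.044912·-0.8260 + 0.015641·9.4479 = 0.1107  (Starbucks)
  w_3 = 0.044912·0.8597 + 0.015641·11.3960 = 0.2169  (GE)
  w_4 = 0.044912·1.2857 + 0.015641·13.1822 = 0.2639  (Merck)
Σw_i=1.0000  μᵀw=0.1280
σ²=wᵀΣw=λ₁·μ_p+λ₂ = 0.044912·0.128 + 0.015641 = 0.021389 ≈ 0.0214


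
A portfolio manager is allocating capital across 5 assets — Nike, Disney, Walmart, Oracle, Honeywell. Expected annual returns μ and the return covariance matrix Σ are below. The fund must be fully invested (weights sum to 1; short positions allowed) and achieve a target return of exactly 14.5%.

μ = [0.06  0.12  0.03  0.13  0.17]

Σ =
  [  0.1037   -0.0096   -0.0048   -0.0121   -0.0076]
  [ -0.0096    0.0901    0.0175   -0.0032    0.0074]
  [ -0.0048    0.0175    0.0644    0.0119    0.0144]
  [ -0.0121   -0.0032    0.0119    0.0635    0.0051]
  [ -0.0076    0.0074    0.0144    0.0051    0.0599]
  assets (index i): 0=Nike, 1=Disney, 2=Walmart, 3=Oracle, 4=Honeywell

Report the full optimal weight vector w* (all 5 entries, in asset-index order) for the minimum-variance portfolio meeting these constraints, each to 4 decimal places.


0.1693  0.2154  -0.1264  0.3326  0.4091

x=Σ⁻¹μ = [1.1470  1.4788  -0.9038  2.2829  2.8238]
y=Σ⁻¹𝟙 = [13.9043  10.5509  7.5498  16.3944  13.9444]
a=μᵀx=0.995979  b=𝟙ᵀx=6.828675  c=𝟙ᵀy=62.343786  D=ac−b²=15.462305
λ₁=(c·0.145−b)/D = (62.343786·0.145−6.828675)/15.462305 = 0.143004
λ₂=(a−b·0.145)/D = (0.995979−6.828675·0.145)/15.462305 = 0.000376
w* = 0.143004·x + 0.000376·y:
  w_0 = 0.143004·1.1470 + 0.000376·13.9043 = 0.1693  (Nike)
  w_1 = 0.143004·1.4788 + 0.000376·10.5509 = 0.2154  (Disney)
  w_2 = 0.143004·-0.9038 + 0.000376·7.5498 = -0.1264  (Walmart)
  w_3 = 0.143004·2.2829 + 0.000376·16.3944 = 0.3326  (Oracle)
  w_4 = 0.143004·2.8238 + 0.000376·13.9444 = 0.4091  (Honeywell)
Σw_i=1.0000  μᵀw=0.1450
σ²=wᵀΣw=λ₁·μ_p+λ₂ = 0.143004·0.145 + 0.000376 = 0.021112 ≈ 0.0211


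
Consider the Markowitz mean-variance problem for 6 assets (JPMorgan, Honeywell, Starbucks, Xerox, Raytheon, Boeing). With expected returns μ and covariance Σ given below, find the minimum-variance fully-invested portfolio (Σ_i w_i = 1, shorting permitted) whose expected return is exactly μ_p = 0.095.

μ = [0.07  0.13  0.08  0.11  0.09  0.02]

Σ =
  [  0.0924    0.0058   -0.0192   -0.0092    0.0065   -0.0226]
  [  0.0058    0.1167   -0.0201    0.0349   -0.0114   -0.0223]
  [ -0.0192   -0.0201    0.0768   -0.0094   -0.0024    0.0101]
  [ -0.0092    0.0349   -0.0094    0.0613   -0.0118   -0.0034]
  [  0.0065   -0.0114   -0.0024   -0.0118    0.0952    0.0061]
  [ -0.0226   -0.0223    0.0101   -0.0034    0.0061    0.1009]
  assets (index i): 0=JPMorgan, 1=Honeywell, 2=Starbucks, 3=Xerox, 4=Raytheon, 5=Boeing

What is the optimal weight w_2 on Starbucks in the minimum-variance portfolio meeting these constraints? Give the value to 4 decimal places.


x=Σ⁻¹μ = [1.3150  0.9956  1.8426  1.9737  1.2326  0.5203]
y=Σ⁻¹𝟙 = [19.2693  9.0423  21.2559  20.4912  12.4477  14.0355]
a=μᵀx=0.707332  b=𝟙ᵀx=7.879857  c=𝟙ᵀy=96.541899  D=ac−b²=6.195057
λ₁=(c·0.095−b)/D = (96.541899·0.095−7.879857)/6.195057 = 0.208493
λ₂=(a−b·0.095)/D = (0.707332−7.879857·0.095)/6.195057 = -0.006659
w* = 0.208493·x + -0.006659·y:
  w_0 = 0.208493·1.3150 + -0.006659·19.2693 = 0.1459  (JPMorgan)
  w_1 = 0.208493·0.9956 + -0.006659·9.0423 = 0.1474  (Honeywell)
  w_2 = 0.208493·1.8426 + -0.006659·21.2559 = 0.2426  (Starbucks)
  w_3 = 0.208493·1.9737 + -0.006659·20.4912 = 0.2750  (Xerox)
  w_4 = 0.208493·1.2326 + -0.006659·12.4477 = 0.1741  (Raytheon)
  w_5 = 0.208493·0.5203 + -0.006659·14.0355 = 0.0150  (Boeing)
Σw_i=1.0000  μᵀw=0.0950
σ²=wᵀΣw=λ₁·μ_p+λ₂ = 0.208493·0.095 + -0.006659 = 0.013148 ≈ 0.0131

0.2426


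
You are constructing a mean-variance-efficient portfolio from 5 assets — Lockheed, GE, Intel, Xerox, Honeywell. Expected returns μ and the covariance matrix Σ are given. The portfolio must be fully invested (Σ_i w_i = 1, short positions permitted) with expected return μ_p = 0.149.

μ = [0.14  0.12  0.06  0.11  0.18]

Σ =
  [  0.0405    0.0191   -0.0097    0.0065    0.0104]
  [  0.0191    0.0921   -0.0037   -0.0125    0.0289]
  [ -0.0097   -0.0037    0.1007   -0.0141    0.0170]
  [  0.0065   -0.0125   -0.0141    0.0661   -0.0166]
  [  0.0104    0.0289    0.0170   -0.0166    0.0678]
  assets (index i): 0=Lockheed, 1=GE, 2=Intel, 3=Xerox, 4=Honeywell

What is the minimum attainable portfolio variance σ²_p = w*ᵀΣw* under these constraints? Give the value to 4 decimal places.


0.0208

u=Σ⁻¹μ = [2.4647  0.3457  0.7422  2.2733  2.4999]
v=Σ⁻¹𝟙 = [18.6045  6.9165  12.9939  20.0398  10.5957]
a=μᵀu=1.131127  b=𝟙ᵀu=8.325853  c=𝟙ᵀv=69.150458  D=ac−b²=8.898091
λ₁=(c·0.149−b)/D = (69.150458·0.149−8.325853)/8.898091 = 0.222246
λ₂=(a−b·0.149)/D = (1.131127−8.325853·0.149)/8.898091 = -0.012298
w* = 0.222246·u + -0.012298·v:
  w_0 = 0.222246·2.4647 + -0.012298·18.6045 = 0.3190  (Lockheed)
  w_1 = 0.222246·0.3457 + -0.012298·6.9165 = -0.0082  (GE)
  w_2 = 0.222246·0.7422 + -0.012298·12.9939 = 0.0052  (Intel)
  w_3 = 0.222246·2.2733 + -0.012298·20.0398 = 0.2588  (Xerox)
  w_4 = 0.222246·2.4999 + -0.012298·10.5957 = 0.4253  (Honeywell)
Σw_i=1.0000  μᵀw=0.1490
σ²=wᵀΣw=λ₁·μ_p+λ₂ = 0.222246·0.149 + -0.012298 = 0.020817 ≈ 0.0208


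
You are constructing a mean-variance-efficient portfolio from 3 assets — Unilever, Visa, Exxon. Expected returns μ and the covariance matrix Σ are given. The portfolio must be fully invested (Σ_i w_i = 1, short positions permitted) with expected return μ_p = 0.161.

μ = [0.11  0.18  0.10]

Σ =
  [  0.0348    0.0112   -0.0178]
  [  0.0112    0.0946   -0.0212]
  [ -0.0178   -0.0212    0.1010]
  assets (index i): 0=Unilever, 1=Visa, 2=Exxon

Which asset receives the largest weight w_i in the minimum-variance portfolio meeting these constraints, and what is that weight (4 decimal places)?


Visa (0.7526)

u=Σ⁻¹μ = [3.5749  1.9335  2.0260]
v=Σ⁻¹𝟙 = [34.6615  10.5512  18.2244]
a=μᵀu=0.943874  b=𝟙ᵀu=7.534424  c=𝟙ᵀv=63.437098  D=ac−b²=3.109068
λ₁=(c·0.161−b)/D = (63.437098·0.161−7.534424)/3.109068 = 0.861656
λ₂=(a−b·0.161)/D = (0.943874−7.534424·0.161)/3.109068 = -0.086575
w* = 0.861656·u + -0.086575·v:
  w_0 = 0.861656·3.5749 + -0.086575·34.6615 = 0.0795  (Unilever)
  w_1 = 0.861656·1.9335 + -0.086575·10.5512 = 0.7526  (Visa)
  w_2 = 0.861656·2.0260 + -0.086575·18.2244 = 0.1679  (Exxon)
Σw_i=1.0000  μᵀw=0.1610
σ²=wᵀΣw=λ₁·μ_p+λ₂ = 0.861656·0.161 + -0.086575 = 0.052151 ≈ 0.0522


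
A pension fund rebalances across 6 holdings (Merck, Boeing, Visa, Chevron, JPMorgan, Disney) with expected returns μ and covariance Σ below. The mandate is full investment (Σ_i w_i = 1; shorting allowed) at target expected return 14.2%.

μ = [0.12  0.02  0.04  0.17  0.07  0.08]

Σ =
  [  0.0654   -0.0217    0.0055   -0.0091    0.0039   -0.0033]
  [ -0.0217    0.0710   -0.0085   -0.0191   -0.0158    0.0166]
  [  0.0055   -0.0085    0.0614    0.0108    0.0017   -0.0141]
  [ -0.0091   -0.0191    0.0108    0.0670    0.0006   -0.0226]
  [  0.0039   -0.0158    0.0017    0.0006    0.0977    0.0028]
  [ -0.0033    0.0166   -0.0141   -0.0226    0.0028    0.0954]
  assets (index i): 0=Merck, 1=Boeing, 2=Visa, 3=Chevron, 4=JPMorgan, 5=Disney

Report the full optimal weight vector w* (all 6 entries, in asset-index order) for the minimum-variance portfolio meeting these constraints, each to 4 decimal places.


p=Σ⁻¹μ = [3.1292  2.1973  0.2923  4.0541  0.8727  1.5425]
q=Σ⁻¹𝟙 = [28.9454  32.5255  15.9044  30.5069  13.4458  15.0069]
a=μᵀp=1.304826  b=𝟙ᵀp=12.088055  c=𝟙ᵀq=136.334874  D=ac−b²=31.772157
λ₁=(c·0.142−b)/D = (136.334874·0.142−12.088055)/31.772157 = 0.228864
λ₂=(a−b·0.142)/D = (1.304826−12.088055·0.142)/31.772157 = -0.012957
w* = 0.228864·p + -0.012957·q:
  w_0 = 0.228864·3.1292 + -0.012957·28.9454 = 0.3411  (Merck)
  w_1 = 0.228864·2.1973 + -0.012957·32.5255 = 0.0814  (Boeing)
  w_2 = 0.228864·0.2923 + -0.012957·15.9044 = -0.1392  (Visa)
  w_3 = 0.228864·4.0541 + -0.012957·30.5069 = 0.5325  (Chevron)
  w_4 = 0.228864·0.8727 + -0.012957·13.4458 = 0.0255  (JPMorgan)
  w_5 = 0.228864·1.5425 + -0.012957·15.0069 = 0.1586  (Disney)
Σw_i=1.0000  μᵀw=0.1420
σ²=wᵀΣw=λ₁·μ_p+λ₂ = 0.228864·0.142 + -0.012957 = 0.019541 ≈ 0.0195

0.3411  0.0814  -0.1392  0.5325  0.0255  0.1586


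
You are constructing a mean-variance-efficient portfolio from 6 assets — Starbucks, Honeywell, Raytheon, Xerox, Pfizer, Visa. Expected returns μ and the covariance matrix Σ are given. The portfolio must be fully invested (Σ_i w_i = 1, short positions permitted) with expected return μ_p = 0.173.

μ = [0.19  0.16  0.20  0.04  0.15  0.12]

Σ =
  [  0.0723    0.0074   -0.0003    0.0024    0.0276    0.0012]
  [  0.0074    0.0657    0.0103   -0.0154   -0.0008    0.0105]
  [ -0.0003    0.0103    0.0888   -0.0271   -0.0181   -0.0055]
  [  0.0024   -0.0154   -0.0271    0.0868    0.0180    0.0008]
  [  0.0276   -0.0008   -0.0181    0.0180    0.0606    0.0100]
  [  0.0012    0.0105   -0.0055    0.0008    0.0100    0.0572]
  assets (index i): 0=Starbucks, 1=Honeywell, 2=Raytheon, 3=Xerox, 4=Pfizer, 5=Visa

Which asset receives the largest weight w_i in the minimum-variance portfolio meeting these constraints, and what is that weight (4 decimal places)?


Raytheon (0.3058)

u=Σ⁻¹μ = [1.6194  1.8438  2.9279  1.2271  2.0014  1.6399]
v=Σ⁻¹𝟙 = [7.4233  13.3349  18.0795  16.8466  11.3160  14.4034]
a=μᵀu=1.734363  b=𝟙ᵀu=11.259592  c=𝟙ᵀv=81.403754  D=ac−b²=14.405212
λ₁=(c·0.173−b)/D = (81.403754·0.173−11.259592)/14.405212 = 0.195989
λ₂=(a−b·0.173)/D = (1.734363−11.259592·0.173)/14.405212 = -0.014824
w* = 0.195989·u + -0.014824·v:
  w_0 = 0.195989·1.6194 + -0.014824·7.4233 = 0.2073  (Starbucks)
  w_1 = 0.195989·1.8438 + -0.014824·13.3349 = 0.1637  (Honeywell)
  w_2 = 0.195989·2.9279 + -0.014824·18.0795 = 0.3058  (Raytheon)
  w_3 = 0.195989·1.2271 + -0.014824·16.8466 = -0.0092  (Xerox)
  w_4 = 0.195989·2.0014 + -0.014824·11.3160 = 0.2245  (Pfizer)
  w_5 = 0.195989·1.6399 + -0.014824·14.4034 = 0.1079  (Visa)
Σw_i=1.0000  μᵀw=0.1730
σ²=wᵀΣw=λ₁·μ_p+λ₂ = 0.195989·0.173 + -0.014824 = 0.019082 ≈ 0.0191


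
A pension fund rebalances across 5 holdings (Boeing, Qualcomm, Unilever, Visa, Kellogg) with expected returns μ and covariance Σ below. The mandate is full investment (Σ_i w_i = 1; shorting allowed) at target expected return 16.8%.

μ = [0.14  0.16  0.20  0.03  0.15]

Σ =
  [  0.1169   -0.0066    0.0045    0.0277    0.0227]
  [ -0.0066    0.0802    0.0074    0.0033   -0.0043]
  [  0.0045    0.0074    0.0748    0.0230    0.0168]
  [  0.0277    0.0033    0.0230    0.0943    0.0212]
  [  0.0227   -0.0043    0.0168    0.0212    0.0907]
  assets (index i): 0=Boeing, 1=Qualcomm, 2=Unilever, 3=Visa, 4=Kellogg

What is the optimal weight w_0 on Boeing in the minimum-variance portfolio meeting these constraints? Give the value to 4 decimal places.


0.1823

p=Σ⁻¹μ = [1.2090  1.9758  2.4305  -0.9737  1.2223]
q=Σ⁻¹𝟙 = [6.4264  12.4008  8.7223  4.5061  7.3360]
a=μᵀp=1.125621  b=𝟙ᵀp=5.863876  c=𝟙ᵀq=39.391690  D=ac−b²=9.955085
λ₁=(c·0.168−b)/D = (39.391690·0.168−5.863876)/9.955085 = 0.075733
λ₂=(a−b·0.168)/D = (1.125621−5.863876·0.168)/9.955085 = 0.014112
w* = 0.075733·p + 0.014112·q:
  w_0 = 0.075733·1.2090 + 0.014112·6.4264 = 0.1823  (Boeing)
  w_1 = 0.075733·1.9758 + 0.014112·12.4008 = 0.3246  (Qualcomm)
  w_2 = 0.075733·2.4305 + 0.014112·8.7223 = 0.3072  (Unilever)
  w_3 = 0.075733·-0.9737 + 0.014112·4.5061 = -0.0102  (Visa)
  w_4 = 0.075733·1.2223 + 0.014112·7.3360 = 0.1961  (Kellogg)
Σw_i=1.0000  μᵀw=0.1680
σ²=wᵀΣw=λ₁·μ_p+λ₂ = 0.075733·0.168 + 0.014112 = 0.026836 ≈ 0.0268


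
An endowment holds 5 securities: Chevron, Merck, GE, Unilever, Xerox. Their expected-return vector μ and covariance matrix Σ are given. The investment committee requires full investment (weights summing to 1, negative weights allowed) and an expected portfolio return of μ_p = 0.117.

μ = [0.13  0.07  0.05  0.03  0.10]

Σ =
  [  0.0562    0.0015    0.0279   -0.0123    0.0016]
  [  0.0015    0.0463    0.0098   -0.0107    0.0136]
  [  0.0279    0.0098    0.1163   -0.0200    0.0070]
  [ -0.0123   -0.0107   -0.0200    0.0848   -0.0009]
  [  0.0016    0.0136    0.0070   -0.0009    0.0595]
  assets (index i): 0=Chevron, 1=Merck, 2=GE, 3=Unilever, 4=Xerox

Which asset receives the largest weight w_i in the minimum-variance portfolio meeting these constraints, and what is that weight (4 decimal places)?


x=Σ⁻¹μ = [2.5356  1.2722  -0.2223  0.8441  1.3606]
y=Σ⁻¹𝟙 = [18.5174  20.9156  4.8798  18.3876  11.2321]
a=μᵀx=0.568947  b=𝟙ᵀx=5.790177  c=𝟙ᵀy=73.932424  D=ac−b²=8.537512
λ₁=(c·0.117−b)/D = (73.932424·0.117−5.790177)/8.537512 = 0.334982
λ₂=(a−b·0.117)/D = (0.568947−5.790177·0.117)/8.537512 = -0.012709
w* = 0.334982·x + -0.012709·y:
  w_0 = 0.334982·2.5356 + -0.012709·18.5174 = 0.6140  (Chevron)
  w_1 = 0.334982·1.2722 + -0.012709·20.9156 = 0.1603  (Merck)
  w_2 = 0.334982·-0.2223 + -0.012709·4.8798 = -0.1365  (GE)
  w_3 = 0.334982·0.8441 + -0.012709·18.3876 = 0.0491  (Unilever)
  w_4 = 0.334982·1.3606 + -0.012709·11.2321 = 0.3130  (Xerox)
Σw_i=1.0000  μᵀw=0.1170
σ²=wᵀΣw=λ₁·μ_p+λ₂ = 0.334982·0.117 + -0.012709 = 0.026484 ≈ 0.0265

Chevron (0.6140)


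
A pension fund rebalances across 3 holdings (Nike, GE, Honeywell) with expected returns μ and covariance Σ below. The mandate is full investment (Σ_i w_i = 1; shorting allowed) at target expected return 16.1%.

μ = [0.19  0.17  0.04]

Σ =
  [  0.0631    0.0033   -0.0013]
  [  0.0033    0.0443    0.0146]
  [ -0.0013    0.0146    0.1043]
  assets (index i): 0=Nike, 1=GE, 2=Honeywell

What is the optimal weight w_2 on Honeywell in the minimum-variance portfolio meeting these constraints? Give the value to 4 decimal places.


u=Σ⁻¹μ = [2.8178  3.6584  -0.0935]
v=Σ⁻¹𝟙 = [14.9943  19.1169  7.0986]
a=μᵀu=1.153574  b=𝟙ᵀu=6.382742  c=𝟙ᵀv=41.209856  D=ac−b²=6.799232
λ₁=(c·0.161−b)/D = (41.209856·0.161−6.382742)/6.799232 = 0.037070
λ₂=(a−b·0.161)/D = (1.153574−6.382742·0.161)/6.799232 = 0.018525
w* = 0.037070·u + 0.018525·v:
  w_0 = 0.037070·2.8178 + 0.018525·14.9943 = 0.3822  (Nike)
  w_1 = 0.037070·3.6584 + 0.018525·19.1169 = 0.4897  (GE)
  w_2 = 0.037070·-0.0935 + 0.018525·7.0986 = 0.1280  (Honeywell)
Σw_i=1.0000  μᵀw=0.1610
σ²=wᵀΣw=λ₁·μ_p+λ₂ = 0.037070·0.161 + 0.018525 = 0.024493 ≈ 0.0245

0.1280


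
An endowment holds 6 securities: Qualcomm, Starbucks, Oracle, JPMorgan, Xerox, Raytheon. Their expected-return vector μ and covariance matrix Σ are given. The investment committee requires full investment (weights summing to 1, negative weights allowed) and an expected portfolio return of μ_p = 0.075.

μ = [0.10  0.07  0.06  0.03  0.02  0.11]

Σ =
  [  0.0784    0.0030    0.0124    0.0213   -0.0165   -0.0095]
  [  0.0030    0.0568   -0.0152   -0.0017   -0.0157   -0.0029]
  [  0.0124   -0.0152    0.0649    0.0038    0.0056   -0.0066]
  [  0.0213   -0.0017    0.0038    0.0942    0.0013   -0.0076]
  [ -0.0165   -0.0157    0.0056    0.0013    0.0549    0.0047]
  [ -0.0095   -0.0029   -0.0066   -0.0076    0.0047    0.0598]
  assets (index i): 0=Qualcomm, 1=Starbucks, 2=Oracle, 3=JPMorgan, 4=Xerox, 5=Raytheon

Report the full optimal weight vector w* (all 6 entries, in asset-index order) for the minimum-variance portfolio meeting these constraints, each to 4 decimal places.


g=Σ⁻¹μ = [1.4589  1.8819  1.2173  0.1396  1.0222  2.2343]
h=Σ⁻¹𝟙 = [14.6334  30.9076  19.1825  8.4531  27.4474  21.5802]
a=μᵀg=0.621062  b=𝟙ᵀg=7.954178  c=𝟙ᵀh=122.204147  D=ac−b²=12.627461
λ₁=(c·0.075−b)/D = (122.204147·0.075−7.954178)/12.627461 = 0.095913
λ₂=(a−b·0.075)/D = (0.621062−7.954178·0.075)/12.627461 = 0.001940
w* = 0.095913·g + 0.001940·h:
  w_0 = 0.095913·1.4589 + 0.001940·14.6334 = 0.1683  (Qualcomm)
  w_1 = 0.095913·1.8819 + 0.001940·30.9076 = 0.2405  (Starbucks)
  w_2 = 0.095913·1.2173 + 0.001940·19.1825 = 0.1540  (Oracle)
  w_3 = 0.095913·0.1396 + 0.001940·8.4531 = 0.0298  (JPMorgan)
  w_4 = 0.095913·1.0222 + 0.001940·27.4474 = 0.1513  (Xerox)
  w_5 = 0.095913·2.2343 + 0.001940·21.5802 = 0.2562  (Raytheon)
Σw_i=1.0000  μᵀw=0.0750
σ²=wᵀΣw=λ₁·μ_p+λ₂ = 0.095913·0.075 + 0.001940 = 0.009134 ≈ 0.0091

0.1683  0.2405  0.1540  0.0298  0.1513  0.2562


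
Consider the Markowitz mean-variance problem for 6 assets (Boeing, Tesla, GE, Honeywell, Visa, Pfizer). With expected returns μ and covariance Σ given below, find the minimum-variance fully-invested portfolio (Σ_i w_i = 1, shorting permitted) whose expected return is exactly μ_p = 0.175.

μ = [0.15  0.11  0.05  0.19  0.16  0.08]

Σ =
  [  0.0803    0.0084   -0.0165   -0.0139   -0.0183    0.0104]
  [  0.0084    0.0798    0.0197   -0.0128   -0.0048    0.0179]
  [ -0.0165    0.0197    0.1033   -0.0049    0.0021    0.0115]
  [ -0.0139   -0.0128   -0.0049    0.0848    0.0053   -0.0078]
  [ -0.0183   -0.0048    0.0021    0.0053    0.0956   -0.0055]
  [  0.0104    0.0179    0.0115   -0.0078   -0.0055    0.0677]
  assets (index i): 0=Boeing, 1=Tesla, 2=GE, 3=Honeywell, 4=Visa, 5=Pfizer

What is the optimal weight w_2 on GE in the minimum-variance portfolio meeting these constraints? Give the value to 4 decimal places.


-0.0791

u=Σ⁻¹μ = [2.7477  1.3335  0.6726  2.8708  2.1385  0.7973]
v=Σ⁻¹𝟙 = [18.2541  9.2085  10.1477  16.8942  13.8834  10.8827]
a=μᵀu=1.543858  b=𝟙ᵀu=10.560297  c=𝟙ᵀv=79.270656  D=ac−b²=10.862772
λ₁=(c·0.175−b)/D = (79.270656·0.175−10.560297)/10.862772 = 0.304901
λ₂=(a−b·0.175)/D = (1.543858−10.560297·0.175)/10.862772 = -0.028003
w* = 0.304901·u + -0.028003·v:
  w_0 = 0.304901·2.7477 + -0.028003·18.2541 = 0.3266  (Boeing)
  w_1 = 0.304901·1.3335 + -0.028003·9.2085 = 0.1487  (Tesla)
  w_2 = 0.304901·0.6726 + -0.028003·10.1477 = -0.0791  (GE)
  w_3 = 0.304901·2.8708 + -0.028003·16.8942 = 0.4022  (Honeywell)
  w_4 = 0.304901·2.1385 + -0.028003·13.8834 = 0.2633  (Visa)
  w_5 = 0.304901·0.7973 + -0.028003·10.8827 = -0.0617  (Pfizer)
Σw_i=1.0000  μᵀw=0.1750
σ²=wᵀΣw=λ₁·μ_p+λ₂ = 0.304901·0.175 + -0.028003 = 0.025354 ≈ 0.0254


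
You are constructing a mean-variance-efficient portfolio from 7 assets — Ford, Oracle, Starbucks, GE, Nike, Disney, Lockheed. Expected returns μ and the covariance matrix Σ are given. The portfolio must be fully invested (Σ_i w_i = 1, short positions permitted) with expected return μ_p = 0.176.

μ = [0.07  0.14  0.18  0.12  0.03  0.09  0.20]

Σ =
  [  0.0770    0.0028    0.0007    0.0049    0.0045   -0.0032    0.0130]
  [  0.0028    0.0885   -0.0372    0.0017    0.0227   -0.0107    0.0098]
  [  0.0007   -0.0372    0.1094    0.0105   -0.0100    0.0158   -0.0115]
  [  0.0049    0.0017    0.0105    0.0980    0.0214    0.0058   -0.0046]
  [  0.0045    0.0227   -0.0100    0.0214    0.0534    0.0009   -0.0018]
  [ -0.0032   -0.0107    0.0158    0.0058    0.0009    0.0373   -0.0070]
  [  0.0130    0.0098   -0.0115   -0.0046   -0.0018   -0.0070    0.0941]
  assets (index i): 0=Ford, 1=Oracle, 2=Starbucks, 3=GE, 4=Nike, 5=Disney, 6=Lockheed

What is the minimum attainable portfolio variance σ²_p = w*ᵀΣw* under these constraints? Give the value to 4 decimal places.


p=Σ⁻¹μ = [0.4803  2.7101  2.2892  0.9876  -0.5638  2.5504  2.2838]
q=Σ⁻¹𝟙 = [10.5689  14.9966  11.9864  4.4226  11.8502  28.1455  11.6065]
a=μᵀp=1.612973  b=𝟙ᵀp=10.737520  c=𝟙ᵀq=93.576703  D=ac−b²=35.642409
λ₁=(c·0.176−b)/D = (93.576703·0.176−10.737520)/35.642409 = 0.160819
λ₂=(a−b·0.176)/D = (1.612973−10.737520·0.176)/35.642409 = -0.007767
w* = 0.160819·p + -0.007767·q:
  w_0 = 0.160819·0.4803 + -0.007767·10.5689 = -0.0049  (Ford)
  w_1 = 0.160819·2.7101 + -0.007767·14.9966 = 0.3194  (Oracle)
  w_2 = 0.160819·2.2892 + -0.007767·11.9864 = 0.2750  (Starbucks)
  w_3 = 0.160819·0.9876 + -0.007767·4.4226 = 0.1245  (GE)
  w_4 = 0.160819·-0.5638 + -0.007767·11.8502 = -0.1827  (Nike)
  w_5 = 0.160819·2.5504 + -0.007767·28.1455 = 0.1916  (Disney)
  w_6 = 0.160819·2.2838 + -0.007767·11.6065 = 0.2771  (Lockheed)
Σw_i=1.0000  μᵀw=0.1760
σ²=wᵀΣw=λ₁·μ_p+λ₂ = 0.160819·0.176 + -0.007767 = 0.020537 ≈ 0.0205

0.0205


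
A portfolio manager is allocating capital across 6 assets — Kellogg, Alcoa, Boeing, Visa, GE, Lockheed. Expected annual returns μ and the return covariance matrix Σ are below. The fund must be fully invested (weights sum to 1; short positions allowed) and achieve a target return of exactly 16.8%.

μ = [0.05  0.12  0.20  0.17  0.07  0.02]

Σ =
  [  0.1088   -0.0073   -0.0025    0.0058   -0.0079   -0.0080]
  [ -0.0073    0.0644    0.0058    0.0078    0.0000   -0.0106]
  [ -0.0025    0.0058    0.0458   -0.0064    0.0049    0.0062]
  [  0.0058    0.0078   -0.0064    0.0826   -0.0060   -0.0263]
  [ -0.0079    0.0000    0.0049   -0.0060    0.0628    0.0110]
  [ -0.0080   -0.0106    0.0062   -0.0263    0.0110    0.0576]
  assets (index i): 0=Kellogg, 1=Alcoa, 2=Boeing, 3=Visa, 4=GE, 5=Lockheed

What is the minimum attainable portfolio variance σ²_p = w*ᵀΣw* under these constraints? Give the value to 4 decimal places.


0.0185

g=Σ⁻¹μ = [0.6722  1.4378  4.3261  2.6879  0.8914  1.2966]
h=Σ⁻¹𝟙 = [12.6375  17.3141  18.1038  20.6233  13.3015  27.2302]
a=μᵀg=1.616647  b=𝟙ᵀg=11.312003  c=𝟙ᵀh=109.210483  D=ac−b²=48.593414
λ₁=(c·0.168−b)/D = (109.210483·0.168−11.312003)/48.593414 = 0.144780
λ₂=(a−b·0.168)/D = (1.616647−11.312003·0.168)/48.593414 = -0.005840
w* = 0.144780·g + -0.005840·h:
  w_0 = 0.144780·0.6722 + -0.005840·12.6375 = 0.0235  (Kellogg)
  w_1 = 0.144780·1.4378 + -0.005840·17.3141 = 0.1071  (Alcoa)
  w_2 = 0.144780·4.3261 + -0.005840·18.1038 = 0.5206  (Boeing)
  w_3 = 0.144780·2.6879 + -0.005840·20.6233 = 0.2687  (Visa)
  w_4 = 0.144780·0.8914 + -0.005840·13.3015 = 0.0514  (GE)
  w_5 = 0.144780·1.2966 + -0.005840·27.2302 = 0.0287  (Lockheed)
Σw_i=1.0000  μᵀw=0.1680
σ²=wᵀΣw=λ₁·μ_p+λ₂ = 0.144780·0.168 + -0.005840 = 0.018483 ≈ 0.0185


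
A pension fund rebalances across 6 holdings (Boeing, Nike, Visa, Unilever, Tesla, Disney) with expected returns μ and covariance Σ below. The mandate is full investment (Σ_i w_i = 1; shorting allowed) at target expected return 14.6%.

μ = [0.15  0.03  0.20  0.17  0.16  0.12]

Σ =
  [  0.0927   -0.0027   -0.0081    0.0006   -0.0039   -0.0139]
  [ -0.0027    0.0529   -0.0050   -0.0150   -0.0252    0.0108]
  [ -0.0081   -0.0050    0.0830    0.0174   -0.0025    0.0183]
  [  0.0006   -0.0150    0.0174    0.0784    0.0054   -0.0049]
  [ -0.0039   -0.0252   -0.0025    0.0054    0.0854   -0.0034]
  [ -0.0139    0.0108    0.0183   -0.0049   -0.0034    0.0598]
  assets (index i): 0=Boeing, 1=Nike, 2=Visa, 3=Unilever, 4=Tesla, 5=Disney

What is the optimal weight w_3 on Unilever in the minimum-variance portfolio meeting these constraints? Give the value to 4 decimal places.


x=Σ⁻¹μ = [2.2327  2.3681  2.0157  2.0856  2.6732  1.8040]
y=Σ⁻¹𝟙 = [15.5084  32.7621  9.7314  16.1107  21.9088  13.9981]
a=μᵀx=1.807849  b=𝟙ᵀx=13.179418  c=𝟙ᵀy=110.019561  D=ac−b²=25.201709
λ₁=(c·0.146−b)/D = (110.019561·0.146−13.179418)/25.201709 = 0.114414
λ₂=(a−b·0.146)/D = (1.807849−13.179418·0.146)/25.201709 = -0.004617
w* = 0.114414·x + -0.004617·y:
  w_0 = 0.114414·2.2327 + -0.004617·15.5084 = 0.1839  (Boeing)
  w_1 = 0.114414·2.3681 + -0.004617·32.7621 = 0.1197  (Nike)
  w_2 = 0.114414·2.0157 + -0.004617·9.7314 = 0.1857  (Visa)
  w_3 = 0.114414·2.0856 + -0.004617·16.1107 = 0.1642  (Unilever)
  w_4 = 0.114414·2.6732 + -0.004617·21.9088 = 0.2047  (Tesla)
  w_5 = 0.114414·1.8040 + -0.004617·13.9981 = 0.1418  (Disney)
Σw_i=1.0000  μᵀw=0.1460
σ²=wᵀΣw=λ₁·μ_p+λ₂ = 0.114414·0.146 + -0.004617 = 0.012088 ≈ 0.0121

0.1642


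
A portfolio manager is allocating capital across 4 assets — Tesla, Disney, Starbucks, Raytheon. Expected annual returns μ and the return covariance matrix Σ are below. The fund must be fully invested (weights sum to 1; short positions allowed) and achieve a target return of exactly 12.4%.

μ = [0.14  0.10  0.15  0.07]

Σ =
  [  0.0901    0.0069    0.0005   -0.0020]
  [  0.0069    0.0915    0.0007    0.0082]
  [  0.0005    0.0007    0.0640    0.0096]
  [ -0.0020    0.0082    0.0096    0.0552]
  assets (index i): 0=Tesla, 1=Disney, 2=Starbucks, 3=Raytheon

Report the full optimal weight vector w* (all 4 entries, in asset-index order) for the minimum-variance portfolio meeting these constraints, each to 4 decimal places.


0.2652  0.1692  0.3795  0.1861

g=Σ⁻¹μ = [1.4913  0.8913  2.2013  0.8069]
h=Σ⁻¹𝟙 = [10.6915  8.6849  13.2091  14.9159]
a=μᵀg=0.684587  b=𝟙ᵀg=5.390778  c=𝟙ᵀh=47.501426  D=ac−b²=3.458371
λ₁=(c·0.124−b)/D = (47.501426·0.124−5.390778)/3.458371 = 0.144403
λ₂=(a−b·0.124)/D = (0.684587−5.390778·0.124)/3.458371 = 0.004664
w* = 0.144403·g + 0.004664·h:
  w_0 = 0.144403·1.4913 + 0.004664·10.6915 = 0.2652  (Tesla)
  w_1 = 0.144403·0.8913 + 0.004664·8.6849 = 0.1692  (Disney)
  w_2 = 0.144403·2.2013 + 0.004664·13.2091 = 0.3795  (Starbucks)
  w_3 = 0.144403·0.8069 + 0.004664·14.9159 = 0.1861  (Raytheon)
Σw_i=1.0000  μᵀw=0.1240
σ²=wᵀΣw=λ₁·μ_p+λ₂ = 0.144403·0.124 + 0.004664 = 0.022570 ≈ 0.0226


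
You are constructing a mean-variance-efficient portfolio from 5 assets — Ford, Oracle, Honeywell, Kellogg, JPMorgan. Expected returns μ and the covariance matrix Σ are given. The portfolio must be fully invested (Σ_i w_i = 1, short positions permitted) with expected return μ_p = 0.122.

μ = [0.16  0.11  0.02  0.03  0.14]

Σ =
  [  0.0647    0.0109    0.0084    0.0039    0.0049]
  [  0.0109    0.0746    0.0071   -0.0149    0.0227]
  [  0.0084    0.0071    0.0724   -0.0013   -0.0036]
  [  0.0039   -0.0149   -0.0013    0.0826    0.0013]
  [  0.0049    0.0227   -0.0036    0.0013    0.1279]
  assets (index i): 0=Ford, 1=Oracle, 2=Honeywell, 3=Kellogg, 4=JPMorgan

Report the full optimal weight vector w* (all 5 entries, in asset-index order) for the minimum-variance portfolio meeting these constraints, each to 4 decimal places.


0.4327  0.2216  0.0455  0.1322  0.1680

p=Σ⁻¹μ = [2.2226  0.9845  -0.0293  0.4223  0.8296]
q=Σ⁻¹𝟙 = [10.6674  11.7952  11.9402  13.8317  5.5120]
a=μᵀp=0.592140  b=𝟙ᵀp=4.429692  c=𝟙ᵀq=53.746552  D=ac−b²=12.203315
λ₁=(c·0.122−b)/D = (53.746552·0.122−4.429692)/12.203315 = 0.174329
λ₂=(a−b·0.122)/D = (0.592140−4.429692·0.122)/12.203315 = 0.004238
w* = 0.174329·p + 0.004238·q:
  w_0 = 0.174329·2.2226 + 0.004238·10.6674 = 0.4327  (Ford)
  w_1 = 0.174329·0.9845 + 0.004238·11.7952 = 0.2216  (Oracle)
  w_2 = 0.174329·-0.0293 + 0.004238·11.9402 = 0.0455  (Honeywell)
  w_3 = 0.174329·0.4223 + 0.004238·13.8317 = 0.1322  (Kellogg)
  w_4 = 0.174329·0.8296 + 0.004238·5.5120 = 0.1680  (JPMorgan)
Σw_i=1.0000  μᵀw=0.1220
σ²=wᵀΣw=λ₁·μ_p+λ₂ = 0.174329·0.122 + 0.004238 = 0.025506 ≈ 0.0255


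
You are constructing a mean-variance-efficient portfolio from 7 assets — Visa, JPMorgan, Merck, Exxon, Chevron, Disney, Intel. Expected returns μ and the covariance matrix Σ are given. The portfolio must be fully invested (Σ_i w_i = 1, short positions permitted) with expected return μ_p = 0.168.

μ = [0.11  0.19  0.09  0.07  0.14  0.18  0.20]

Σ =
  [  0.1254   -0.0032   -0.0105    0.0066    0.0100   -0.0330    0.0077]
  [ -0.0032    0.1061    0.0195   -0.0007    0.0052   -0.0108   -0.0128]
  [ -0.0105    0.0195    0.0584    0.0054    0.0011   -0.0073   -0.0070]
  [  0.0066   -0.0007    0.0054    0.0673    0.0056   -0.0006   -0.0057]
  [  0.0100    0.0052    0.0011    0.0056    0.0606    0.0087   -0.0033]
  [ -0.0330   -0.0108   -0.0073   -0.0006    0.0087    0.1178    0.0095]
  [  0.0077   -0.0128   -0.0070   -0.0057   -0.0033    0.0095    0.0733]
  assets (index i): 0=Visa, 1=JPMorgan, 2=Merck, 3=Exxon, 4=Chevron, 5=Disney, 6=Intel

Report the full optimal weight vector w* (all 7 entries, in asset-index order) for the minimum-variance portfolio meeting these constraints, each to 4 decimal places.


0.0790  0.2153  0.0672  0.0236  0.1514  0.1597  0.3038

g=Σ⁻¹μ = [1.1450  2.0079  1.5388  0.9524  1.7454  1.7598  3.0304]
h=Σ⁻¹𝟙 = [10.0155  9.0231  17.7905  13.0109  11.8210  11.1300  15.9665]
a=μᵀg=1.879808  b=𝟙ᵀg=12.179639  c=𝟙ᵀh=88.757478  D=ac−b²=18.503378
λ₁=(c·0.168−b)/D = (88.757478·0.168−12.179639)/18.503378 = 0.147628
λ₂=(a−b·0.168)/D = (1.879808−12.179639·0.168)/18.503378 = -0.008991
w* = 0.147628·g + -0.008991·h:
  w_0 = 0.147628·1.1450 + -0.008991·10.0155 = 0.0790  (Visa)
  w_1 = 0.147628·2.0079 + -0.008991·9.0231 = 0.2153  (JPMorgan)
  w_2 = 0.147628·1.5388 + -0.008991·17.7905 = 0.0672  (Merck)
  w_3 = 0.147628·0.9524 + -0.008991·13.0109 = 0.0236  (Exxon)
  w_4 = 0.147628·1.7454 + -0.008991·11.8210 = 0.1514  (Chevron)
  w_5 = 0.147628·1.7598 + -0.008991·11.1300 = 0.1597  (Disney)
  w_6 = 0.147628·3.0304 + -0.008991·15.9665 = 0.3038  (Intel)
Σw_i=1.0000  μᵀw=0.1680
σ²=wᵀΣw=λ₁·μ_p+λ₂ = 0.147628·0.168 + -0.008991 = 0.015810 ≈ 0.0158
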